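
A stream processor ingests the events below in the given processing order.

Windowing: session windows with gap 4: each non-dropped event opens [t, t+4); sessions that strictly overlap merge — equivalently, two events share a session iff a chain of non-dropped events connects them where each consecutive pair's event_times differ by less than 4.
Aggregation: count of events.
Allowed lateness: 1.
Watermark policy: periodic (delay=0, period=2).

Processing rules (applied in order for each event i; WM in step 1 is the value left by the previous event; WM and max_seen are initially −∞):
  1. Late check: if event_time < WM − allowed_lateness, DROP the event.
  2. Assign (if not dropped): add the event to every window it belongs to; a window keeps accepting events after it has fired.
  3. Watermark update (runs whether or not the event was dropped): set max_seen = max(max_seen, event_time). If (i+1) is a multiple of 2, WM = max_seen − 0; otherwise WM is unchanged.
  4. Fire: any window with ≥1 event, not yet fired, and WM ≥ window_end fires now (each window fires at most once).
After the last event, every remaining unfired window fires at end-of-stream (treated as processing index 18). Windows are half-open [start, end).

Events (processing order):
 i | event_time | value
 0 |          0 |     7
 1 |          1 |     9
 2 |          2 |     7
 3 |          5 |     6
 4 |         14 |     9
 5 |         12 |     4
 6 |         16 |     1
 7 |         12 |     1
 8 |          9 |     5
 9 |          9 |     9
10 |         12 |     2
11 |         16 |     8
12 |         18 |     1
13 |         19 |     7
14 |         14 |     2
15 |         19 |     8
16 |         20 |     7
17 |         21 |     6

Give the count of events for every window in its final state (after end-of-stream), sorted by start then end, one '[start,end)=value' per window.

i=0 t=0 v=7: → [0,4); WM=−∞
i=1 t=1 v=9: → [0,5); WM=1
i=2 t=2 v=7: → [0,6); WM=1
i=3 t=5 v=6: → [0,9); WM=5
i=4 t=14 v=9: → [14,18); WM=5
i=5 t=12 v=4: → [12,18); WM=14
i=6 t=16 v=1: → [12,20); WM=14
i=7 t=12 v=1: DROP (t<14-1); WM=16
i=8 t=9 v=5: DROP (t<16-1); WM=16
i=9 t=9 v=9: DROP (t<16-1); WM=16
i=10 t=12 v=2: DROP (t<16-1); WM=16
i=11 t=16 v=8: → [12,20); WM=16
i=12 t=18 v=1: → [12,22); WM=16
i=13 t=19 v=7: → [12,23); WM=19
i=14 t=14 v=2: DROP (t<19-1); WM=19
i=15 t=19 v=8: → [12,23); WM=19
i=16 t=20 v=7: → [12,24); WM=19
i=17 t=21 v=6: → [12,25); WM=21

[0,9)=4 [12,25)=9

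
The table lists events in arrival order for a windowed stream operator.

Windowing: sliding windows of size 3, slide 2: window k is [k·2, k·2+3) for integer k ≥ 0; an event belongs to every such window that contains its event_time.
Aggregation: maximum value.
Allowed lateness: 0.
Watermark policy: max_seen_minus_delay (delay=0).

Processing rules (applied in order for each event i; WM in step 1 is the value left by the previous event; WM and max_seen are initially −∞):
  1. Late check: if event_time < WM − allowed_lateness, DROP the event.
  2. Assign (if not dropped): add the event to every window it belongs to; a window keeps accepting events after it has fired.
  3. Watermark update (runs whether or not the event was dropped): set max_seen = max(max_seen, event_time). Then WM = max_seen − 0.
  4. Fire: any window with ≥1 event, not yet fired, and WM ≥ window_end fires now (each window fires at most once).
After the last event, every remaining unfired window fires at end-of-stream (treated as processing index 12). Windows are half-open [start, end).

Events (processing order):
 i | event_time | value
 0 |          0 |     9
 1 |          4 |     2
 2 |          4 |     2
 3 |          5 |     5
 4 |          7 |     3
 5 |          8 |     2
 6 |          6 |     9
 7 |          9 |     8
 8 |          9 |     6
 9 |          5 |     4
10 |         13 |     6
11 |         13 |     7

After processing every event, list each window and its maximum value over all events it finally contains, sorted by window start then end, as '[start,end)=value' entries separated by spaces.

i=0 t=0 v=9: → [0,3); WM=0
i=1 t=4 v=2: → [4,7),[2,5); WM=4; [0,3) fires=9
i=2 t=4 v=2: → [4,7),[2,5); WM=4
i=3 t=5 v=5: → [4,7); WM=5; [2,5) fires=2
i=4 t=7 v=3: → [6,9); WM=7; [4,7) fires=5
i=5 t=8 v=2: → [8,11),[6,9); WM=8
i=6 t=6 v=9: DROP (t<8-0); WM=8
i=7 t=9 v=8: → [8,11); WM=9; [6,9) fires=3
i=8 t=9 v=6: → [8,11); WM=9
i=9 t=5 v=4: DROP (t<9-0); WM=9
i=10 t=13 v=6: → [12,15); WM=13; [8,11) fires=8
i=11 t=13 v=7: → [12,15); WM=13

[0,3)=9 [2,5)=2 [4,7)=5 [6,9)=3 [8,11)=8 [12,15)=7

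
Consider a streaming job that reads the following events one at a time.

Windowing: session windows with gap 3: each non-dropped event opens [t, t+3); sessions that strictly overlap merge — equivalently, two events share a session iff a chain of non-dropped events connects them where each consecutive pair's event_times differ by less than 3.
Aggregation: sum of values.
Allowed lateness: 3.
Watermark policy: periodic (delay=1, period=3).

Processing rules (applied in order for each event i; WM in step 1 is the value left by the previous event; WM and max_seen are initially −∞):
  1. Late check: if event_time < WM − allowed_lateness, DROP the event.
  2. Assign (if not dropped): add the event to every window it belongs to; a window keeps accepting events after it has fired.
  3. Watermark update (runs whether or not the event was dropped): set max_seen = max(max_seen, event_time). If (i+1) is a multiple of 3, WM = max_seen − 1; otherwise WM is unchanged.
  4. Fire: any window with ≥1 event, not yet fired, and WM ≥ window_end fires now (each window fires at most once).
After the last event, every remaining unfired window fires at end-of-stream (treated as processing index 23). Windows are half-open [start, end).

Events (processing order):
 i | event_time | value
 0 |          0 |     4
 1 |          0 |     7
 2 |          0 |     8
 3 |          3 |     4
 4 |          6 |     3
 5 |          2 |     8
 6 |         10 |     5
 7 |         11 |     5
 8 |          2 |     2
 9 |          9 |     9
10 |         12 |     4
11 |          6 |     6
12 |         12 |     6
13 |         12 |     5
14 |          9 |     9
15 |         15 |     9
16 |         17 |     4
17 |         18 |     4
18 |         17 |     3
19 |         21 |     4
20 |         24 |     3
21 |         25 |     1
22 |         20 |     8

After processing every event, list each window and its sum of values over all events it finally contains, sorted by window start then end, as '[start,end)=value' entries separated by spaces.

[0,6)=33 [6,9)=3 [9,15)=43 [15,24)=32 [24,28)=4

i=0 t=0 v=4: → [0,3); WM=−∞
i=1 t=0 v=7: → [0,3); WM=−∞
i=2 t=0 v=8: → [0,3); WM=-1
i=3 t=3 v=4: → [3,6); WM=-1
i=4 t=6 v=3: → [6,9); WM=-1
i=5 t=2 v=8: → [0,6); WM=5
i=6 t=10 v=5: → [10,13); WM=5
i=7 t=11 v=5: → [10,14); WM=5
i=8 t=2 v=2: → [0,6); WM=10
i=9 t=9 v=9: → [9,14); WM=10
i=10 t=12 v=4: → [9,15); WM=10
i=11 t=6 v=6: DROP (t<10-3); WM=11
i=12 t=12 v=6: → [9,15); WM=11
i=13 t=12 v=5: → [9,15); WM=11
i=14 t=9 v=9: → [9,15); WM=11
i=15 t=15 v=9: → [15,18); WM=11
i=16 t=17 v=4: → [15,20); WM=11
i=17 t=18 v=4: → [15,21); WM=17
i=18 t=17 v=3: → [15,21); WM=17
i=19 t=21 v=4: → [21,24); WM=17
i=20 t=24 v=3: → [24,27); WM=23
i=21 t=25 v=1: → [24,28); WM=23
i=22 t=20 v=8: → [15,24); WM=23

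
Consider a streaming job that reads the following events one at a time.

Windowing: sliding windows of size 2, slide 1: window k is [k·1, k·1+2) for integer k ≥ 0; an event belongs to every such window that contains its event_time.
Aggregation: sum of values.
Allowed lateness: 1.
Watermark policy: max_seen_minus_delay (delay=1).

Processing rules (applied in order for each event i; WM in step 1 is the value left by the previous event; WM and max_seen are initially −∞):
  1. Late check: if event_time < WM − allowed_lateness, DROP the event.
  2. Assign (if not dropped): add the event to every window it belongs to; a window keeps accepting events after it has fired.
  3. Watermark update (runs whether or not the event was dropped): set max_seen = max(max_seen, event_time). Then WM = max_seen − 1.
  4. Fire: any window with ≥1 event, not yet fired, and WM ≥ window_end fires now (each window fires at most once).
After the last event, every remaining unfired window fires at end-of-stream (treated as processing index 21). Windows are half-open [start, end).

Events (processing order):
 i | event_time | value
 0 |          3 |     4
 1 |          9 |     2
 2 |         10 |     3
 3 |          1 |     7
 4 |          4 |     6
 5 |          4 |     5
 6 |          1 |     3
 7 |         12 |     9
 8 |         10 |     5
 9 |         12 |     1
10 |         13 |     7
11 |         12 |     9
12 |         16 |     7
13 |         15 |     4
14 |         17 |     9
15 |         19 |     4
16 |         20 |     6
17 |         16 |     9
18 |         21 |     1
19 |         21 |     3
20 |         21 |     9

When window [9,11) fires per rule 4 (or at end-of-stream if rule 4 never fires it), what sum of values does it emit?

5

i=0 t=3 v=4: → [3,5),[2,4); WM=2
i=1 t=9 v=2: → [9,11),[8,10); WM=8; [2,4) fires=4 [3,5) fires=4
i=2 t=10 v=3: → [10,12),[9,11); WM=9
i=3 t=1 v=7: DROP (t<9-1); WM=9
i=4 t=4 v=6: DROP (t<9-1); WM=9
i=5 t=4 v=5: DROP (t<9-1); WM=9
i=6 t=1 v=3: DROP (t<9-1); WM=9
i=7 t=12 v=9: → [12,14),[11,13); WM=11; [8,10) fires=2 [9,11) fires=5
i=8 t=10 v=5: → [10,12),[9,11); WM=11
i=9 t=12 v=1: → [12,14),[11,13); WM=11
i=10 t=13 v=7: → [13,15),[12,14); WM=12; [10,12) fires=8
i=11 t=12 v=9: → [12,14),[11,13); WM=12
i=12 t=16 v=7: → [16,18),[15,17); WM=15; [11,13) fires=19 [12,14) fires=26 [13,15) fires=7
i=13 t=15 v=4: → [15,17),[14,16); WM=15
i=14 t=17 v=9: → [17,19),[16,18); WM=16; [14,16) fires=4
i=15 t=19 v=4: → [19,21),[18,20); WM=18; [15,17) fires=11 [16,18) fires=16
i=16 t=20 v=6: → [20,22),[19,21); WM=19; [17,19) fires=9
i=17 t=16 v=9: DROP (t<19-1); WM=19
i=18 t=21 v=1: → [21,23),[20,22); WM=20; [18,20) fires=4
i=19 t=21 v=3: → [21,23),[20,22); WM=20
i=20 t=21 v=9: → [21,23),[20,22); WM=20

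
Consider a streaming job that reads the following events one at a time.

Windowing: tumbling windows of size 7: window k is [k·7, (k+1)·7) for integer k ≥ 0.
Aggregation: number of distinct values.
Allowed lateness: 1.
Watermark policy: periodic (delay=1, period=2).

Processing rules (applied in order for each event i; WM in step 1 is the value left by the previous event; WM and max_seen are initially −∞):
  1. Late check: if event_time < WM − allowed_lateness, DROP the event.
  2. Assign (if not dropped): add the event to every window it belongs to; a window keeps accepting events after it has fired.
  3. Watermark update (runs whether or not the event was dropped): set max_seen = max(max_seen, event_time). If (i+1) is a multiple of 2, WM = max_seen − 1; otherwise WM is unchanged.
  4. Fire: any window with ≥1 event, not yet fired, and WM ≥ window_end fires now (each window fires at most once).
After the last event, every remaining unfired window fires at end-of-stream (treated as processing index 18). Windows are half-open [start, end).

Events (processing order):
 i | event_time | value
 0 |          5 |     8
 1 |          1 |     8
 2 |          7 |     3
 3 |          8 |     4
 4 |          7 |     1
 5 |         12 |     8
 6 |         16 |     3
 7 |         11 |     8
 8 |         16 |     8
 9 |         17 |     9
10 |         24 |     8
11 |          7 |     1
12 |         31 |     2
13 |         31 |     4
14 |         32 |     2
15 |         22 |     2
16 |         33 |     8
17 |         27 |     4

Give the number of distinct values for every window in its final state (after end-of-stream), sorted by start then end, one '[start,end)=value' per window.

[0,7)=1 [7,14)=4 [14,21)=3 [21,28)=1 [28,35)=3

i=0 t=5 v=8: → [0,7); WM=−∞
i=1 t=1 v=8: → [0,7); WM=4
i=2 t=7 v=3: → [7,14); WM=4
i=3 t=8 v=4: → [7,14); WM=7; [0,7) fires=1
i=4 t=7 v=1: → [7,14); WM=7
i=5 t=12 v=8: → [7,14); WM=11
i=6 t=16 v=3: → [14,21); WM=11
i=7 t=11 v=8: → [7,14); WM=15; [7,14) fires=4
i=8 t=16 v=8: → [14,21); WM=15
i=9 t=17 v=9: → [14,21); WM=16
i=10 t=24 v=8: → [21,28); WM=16
i=11 t=7 v=1: DROP (t<16-1); WM=23; [14,21) fires=3
i=12 t=31 v=2: → [28,35); WM=23
i=13 t=31 v=4: → [28,35); WM=30; [21,28) fires=1
i=14 t=32 v=2: → [28,35); WM=30
i=15 t=22 v=2: DROP (t<30-1); WM=31
i=16 t=33 v=8: → [28,35); WM=31
i=17 t=27 v=4: DROP (t<31-1); WM=32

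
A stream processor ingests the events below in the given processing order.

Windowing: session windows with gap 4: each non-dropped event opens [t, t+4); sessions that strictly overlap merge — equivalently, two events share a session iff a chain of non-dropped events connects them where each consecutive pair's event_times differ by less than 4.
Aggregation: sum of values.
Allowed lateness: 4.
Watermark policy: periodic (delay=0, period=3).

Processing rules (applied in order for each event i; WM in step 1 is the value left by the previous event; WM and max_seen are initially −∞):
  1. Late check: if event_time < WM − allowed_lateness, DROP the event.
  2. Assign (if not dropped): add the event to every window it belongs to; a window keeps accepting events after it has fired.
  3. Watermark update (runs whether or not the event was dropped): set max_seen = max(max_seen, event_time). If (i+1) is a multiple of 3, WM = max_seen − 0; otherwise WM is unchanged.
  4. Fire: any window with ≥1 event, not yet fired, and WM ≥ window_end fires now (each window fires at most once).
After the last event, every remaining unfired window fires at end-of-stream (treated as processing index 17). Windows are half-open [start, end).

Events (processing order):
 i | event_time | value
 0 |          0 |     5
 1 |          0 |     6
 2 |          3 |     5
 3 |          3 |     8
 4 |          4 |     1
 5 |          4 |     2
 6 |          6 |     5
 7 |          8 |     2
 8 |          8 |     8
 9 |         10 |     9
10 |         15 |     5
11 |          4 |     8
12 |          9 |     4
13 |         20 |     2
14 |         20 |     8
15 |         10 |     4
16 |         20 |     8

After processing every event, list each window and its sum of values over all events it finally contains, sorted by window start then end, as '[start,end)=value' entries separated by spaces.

i=0 t=0 v=5: → [0,4); WM=−∞
i=1 t=0 v=6: → [0,4); WM=−∞
i=2 t=3 v=5: → [0,7); WM=3
i=3 t=3 v=8: → [0,7); WM=3
i=4 t=4 v=1: → [0,8); WM=3
i=5 t=4 v=2: → [0,8); WM=4
i=6 t=6 v=5: → [0,10); WM=4
i=7 t=8 v=2: → [0,12); WM=4
i=8 t=8 v=8: → [0,12); WM=8
i=9 t=10 v=9: → [0,14); WM=8
i=10 t=15 v=5: → [15,19); WM=8
i=11 t=4 v=8: → [0,14); WM=15
i=12 t=9 v=4: DROP (t<15-4); WM=15
i=13 t=20 v=2: → [20,24); WM=15
i=14 t=20 v=8: → [20,24); WM=20
i=15 t=10 v=4: DROP (t<20-4); WM=20
i=16 t=20 v=8: → [20,24); WM=20

[0,14)=59 [15,19)=5 [20,24)=18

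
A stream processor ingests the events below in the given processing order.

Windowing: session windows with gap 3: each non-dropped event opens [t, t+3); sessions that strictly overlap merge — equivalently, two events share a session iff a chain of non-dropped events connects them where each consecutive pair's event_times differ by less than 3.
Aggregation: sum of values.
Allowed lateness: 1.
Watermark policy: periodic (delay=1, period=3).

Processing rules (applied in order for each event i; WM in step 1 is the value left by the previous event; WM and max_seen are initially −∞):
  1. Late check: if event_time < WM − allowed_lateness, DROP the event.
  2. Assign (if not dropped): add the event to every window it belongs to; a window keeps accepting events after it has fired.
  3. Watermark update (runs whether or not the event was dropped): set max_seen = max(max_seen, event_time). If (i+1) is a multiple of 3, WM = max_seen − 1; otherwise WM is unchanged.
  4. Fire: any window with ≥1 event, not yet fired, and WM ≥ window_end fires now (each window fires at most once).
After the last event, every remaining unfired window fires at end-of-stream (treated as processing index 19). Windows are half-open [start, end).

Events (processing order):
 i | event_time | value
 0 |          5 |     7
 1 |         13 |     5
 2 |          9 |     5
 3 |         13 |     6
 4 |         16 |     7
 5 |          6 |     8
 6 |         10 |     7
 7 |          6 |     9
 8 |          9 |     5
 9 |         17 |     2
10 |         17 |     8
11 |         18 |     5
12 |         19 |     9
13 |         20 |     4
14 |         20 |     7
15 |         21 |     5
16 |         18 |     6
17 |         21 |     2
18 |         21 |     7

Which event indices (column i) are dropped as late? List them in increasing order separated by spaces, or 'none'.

i=0 t=5 v=7: → [5,8); WM=−∞
i=1 t=13 v=5: → [13,16); WM=−∞
i=2 t=9 v=5: → [9,12); WM=12
i=3 t=13 v=6: → [13,16); WM=12
i=4 t=16 v=7: → [16,19); WM=12
i=5 t=6 v=8: DROP (t<12-1); WM=15
i=6 t=10 v=7: DROP (t<15-1); WM=15
i=7 t=6 v=9: DROP (t<15-1); WM=15
i=8 t=9 v=5: DROP (t<15-1); WM=15
i=9 t=17 v=2: → [16,20); WM=15
i=10 t=17 v=8: → [16,20); WM=15
i=11 t=18 v=5: → [16,21); WM=17
i=12 t=19 v=9: → [16,22); WM=17
i=13 t=20 v=4: → [16,23); WM=17
i=14 t=20 v=7: → [16,23); WM=19
i=15 t=21 v=5: → [16,24); WM=19
i=16 t=18 v=6: → [16,24); WM=19
i=17 t=21 v=2: → [16,24); WM=20
i=18 t=21 v=7: → [16,24); WM=20

5 6 7 8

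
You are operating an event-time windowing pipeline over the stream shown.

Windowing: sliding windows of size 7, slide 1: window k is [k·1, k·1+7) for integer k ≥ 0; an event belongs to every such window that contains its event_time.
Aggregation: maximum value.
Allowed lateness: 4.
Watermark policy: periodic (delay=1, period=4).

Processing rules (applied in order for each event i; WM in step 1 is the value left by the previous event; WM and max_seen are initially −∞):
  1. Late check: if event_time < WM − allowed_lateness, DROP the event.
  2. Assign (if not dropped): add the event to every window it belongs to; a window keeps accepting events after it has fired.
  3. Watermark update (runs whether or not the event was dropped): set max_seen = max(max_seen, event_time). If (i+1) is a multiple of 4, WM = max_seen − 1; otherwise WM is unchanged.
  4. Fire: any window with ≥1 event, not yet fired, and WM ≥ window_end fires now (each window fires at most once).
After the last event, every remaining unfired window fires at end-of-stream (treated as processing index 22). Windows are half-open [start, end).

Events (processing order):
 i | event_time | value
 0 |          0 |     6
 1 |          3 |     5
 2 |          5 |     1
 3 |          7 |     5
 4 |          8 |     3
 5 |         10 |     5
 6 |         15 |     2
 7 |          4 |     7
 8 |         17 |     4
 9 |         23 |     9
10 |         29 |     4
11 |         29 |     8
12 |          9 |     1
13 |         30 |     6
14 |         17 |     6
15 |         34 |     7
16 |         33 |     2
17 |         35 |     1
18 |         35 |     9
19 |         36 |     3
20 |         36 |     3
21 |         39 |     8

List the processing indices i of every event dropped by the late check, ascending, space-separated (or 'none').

12 14

i=0 t=0 v=6: → [0,7); WM=−∞
i=1 t=3 v=5: → [3,10),[2,9),[1,8),[0,7); WM=−∞
i=2 t=5 v=1: → [5,12),[4,11),[3,10),[2,9),[1,8),[0,7); WM=−∞
i=3 t=7 v=5: → [7,14),[6,13),[5,12),[4,11),[3,10),[2,9),[1,8); WM=6
i=4 t=8 v=3: → [8,15),[7,14),[6,13),[5,12),[4,11),[3,10),[2,9); WM=6
i=5 t=10 v=5: → [10,17),[9,16),[8,15),[7,14),[6,13),[5,12),[4,11); WM=6
i=6 t=15 v=2: → [15,22),[14,21),[13,20),[12,19),[11,18),[10,17),[9,16); WM=6
i=7 t=4 v=7: → [4,11),[3,10),[2,9),[1,8),[0,7); WM=14; [0,7) fires=7 [1,8) fires=7 [2,9) fires=7 [3,10) fires=7 [4,11) fires=7 [5,12) fires=5 [6,13) fires=5 [7,14) fires=5
i=8 t=17 v=4: → [17,24),[16,23),[15,22),[14,21),[13,20),[12,19),[11,18); WM=14
i=9 t=23 v=9: → [23,30),[22,29),[21,28),[20,27),[19,26),[18,25),[17,24); WM=14
i=10 t=29 v=4: → [29,36),[28,35),[27,34),[26,33),[25,32),[24,31),[23,30); WM=14
i=11 t=29 v=8: → [29,36),[28,35),[27,34),[26,33),[25,32),[24,31),[23,30); WM=28; [8,15) fires=5 [9,16) fires=5 [10,17) fires=5 [11,18) fires=4 [12,19) fires=4 [13,20) fires=4 [14,21) fires=4 [15,22) fires=4 [16,23) fires=4 [17,24) fires=9 [18,25) fires=9 [19,26) fires=9 [20,27) fires=9 [21,28) fires=9
i=12 t=9 v=1: DROP (t<28-4); WM=28
i=13 t=30 v=6: → [30,37),[29,36),[28,35),[27,34),[26,33),[25,32),[24,31); WM=28
i=14 t=17 v=6: DROP (t<28-4); WM=28
i=15 t=34 v=7: → [34,41),[33,40),[32,39),[31,38),[30,37),[29,36),[28,35); WM=33; [22,29) fires=9 [23,30) fires=9 [24,31) fires=8 [25,32) fires=8 [26,33) fires=8
i=16 t=33 v=2: → [33,40),[32,39),[31,38),[30,37),[29,36),[28,35),[27,34); WM=33
i=17 t=35 v=1: → [35,42),[34,41),[33,40),[32,39),[31,38),[30,37),[29,36); WM=33
i=18 t=35 v=9: → [35,42),[34,41),[33,40),[32,39),[31,38),[30,37),[29,36); WM=33
i=19 t=36 v=3: → [36,43),[35,42),[34,41),[33,40),[32,39),[31,38),[30,37); WM=35; [27,34) fires=8 [28,35) fires=8
i=20 t=36 v=3: → [36,43),[35,42),[34,41),[33,40),[32,39),[31,38),[30,37); WM=35
i=21 t=39 v=8: → [39,46),[38,45),[37,44),[36,43),[35,42),[34,41),[33,40); WM=35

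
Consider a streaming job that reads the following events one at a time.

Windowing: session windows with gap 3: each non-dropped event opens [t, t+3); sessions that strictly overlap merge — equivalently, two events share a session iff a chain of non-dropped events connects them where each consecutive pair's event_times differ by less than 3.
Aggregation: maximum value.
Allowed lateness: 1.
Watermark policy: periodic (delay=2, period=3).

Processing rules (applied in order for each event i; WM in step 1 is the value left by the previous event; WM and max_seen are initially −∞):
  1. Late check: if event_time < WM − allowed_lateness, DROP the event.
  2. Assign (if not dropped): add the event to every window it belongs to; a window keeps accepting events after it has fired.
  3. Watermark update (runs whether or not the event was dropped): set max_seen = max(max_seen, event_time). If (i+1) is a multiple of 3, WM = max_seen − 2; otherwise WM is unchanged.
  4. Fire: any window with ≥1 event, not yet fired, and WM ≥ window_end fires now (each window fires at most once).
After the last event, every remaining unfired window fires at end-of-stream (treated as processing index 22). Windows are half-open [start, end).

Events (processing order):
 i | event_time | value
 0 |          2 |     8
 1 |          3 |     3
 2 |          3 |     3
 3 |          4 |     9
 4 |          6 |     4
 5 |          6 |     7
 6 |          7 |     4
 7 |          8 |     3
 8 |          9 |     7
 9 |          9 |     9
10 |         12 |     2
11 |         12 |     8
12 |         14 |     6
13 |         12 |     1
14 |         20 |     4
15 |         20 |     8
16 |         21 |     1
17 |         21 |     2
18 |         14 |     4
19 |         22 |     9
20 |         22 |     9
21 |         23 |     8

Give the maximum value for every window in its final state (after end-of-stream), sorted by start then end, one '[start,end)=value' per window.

i=0 t=2 v=8: → [2,5); WM=−∞
i=1 t=3 v=3: → [2,6); WM=−∞
i=2 t=3 v=3: → [2,6); WM=1
i=3 t=4 v=9: → [2,7); WM=1
i=4 t=6 v=4: → [2,9); WM=1
i=5 t=6 v=7: → [2,9); WM=4
i=6 t=7 v=4: → [2,10); WM=4
i=7 t=8 v=3: → [2,11); WM=4
i=8 t=9 v=7: → [2,12); WM=7
i=9 t=9 v=9: → [2,12); WM=7
i=10 t=12 v=2: → [12,15); WM=7
i=11 t=12 v=8: → [12,15); WM=10
i=12 t=14 v=6: → [12,17); WM=10
i=13 t=12 v=1: → [12,17); WM=10
i=14 t=20 v=4: → [20,23); WM=18
i=15 t=20 v=8: → [20,23); WM=18
i=16 t=21 v=1: → [20,24); WM=18
i=17 t=21 v=2: → [20,24); WM=19
i=18 t=14 v=4: DROP (t<19-1); WM=19
i=19 t=22 v=9: → [20,25); WM=19
i=20 t=22 v=9: → [20,25); WM=20
i=21 t=23 v=8: → [20,26); WM=20

[2,12)=9 [12,17)=8 [20,26)=9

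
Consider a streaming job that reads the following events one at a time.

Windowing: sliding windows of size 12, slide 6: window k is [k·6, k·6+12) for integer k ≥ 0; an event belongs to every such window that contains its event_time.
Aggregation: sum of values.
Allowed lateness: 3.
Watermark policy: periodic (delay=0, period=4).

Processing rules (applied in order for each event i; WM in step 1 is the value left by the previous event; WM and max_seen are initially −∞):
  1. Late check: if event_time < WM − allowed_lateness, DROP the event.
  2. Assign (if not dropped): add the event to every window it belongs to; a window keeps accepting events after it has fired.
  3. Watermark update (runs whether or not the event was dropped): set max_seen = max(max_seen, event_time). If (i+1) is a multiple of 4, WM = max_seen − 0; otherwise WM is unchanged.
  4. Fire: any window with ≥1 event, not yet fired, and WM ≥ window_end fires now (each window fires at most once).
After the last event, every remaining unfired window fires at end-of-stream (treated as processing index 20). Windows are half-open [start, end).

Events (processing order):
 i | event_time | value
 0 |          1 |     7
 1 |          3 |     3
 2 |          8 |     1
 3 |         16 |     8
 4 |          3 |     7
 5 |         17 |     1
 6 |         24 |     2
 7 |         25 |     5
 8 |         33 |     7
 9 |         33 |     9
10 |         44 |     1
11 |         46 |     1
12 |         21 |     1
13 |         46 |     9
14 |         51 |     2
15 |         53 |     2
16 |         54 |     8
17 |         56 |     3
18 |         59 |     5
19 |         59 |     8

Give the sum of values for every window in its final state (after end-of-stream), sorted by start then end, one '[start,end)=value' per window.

[0,12)=11 [6,18)=10 [12,24)=9 [18,30)=7 [24,36)=23 [30,42)=16 [36,48)=11 [42,54)=15 [48,60)=28 [54,66)=24

i=0 t=1 v=7: → [0,12); WM=−∞
i=1 t=3 v=3: → [0,12); WM=−∞
i=2 t=8 v=1: → [6,18),[0,12); WM=−∞
i=3 t=16 v=8: → [12,24),[6,18); WM=16; [0,12) fires=11
i=4 t=3 v=7: DROP (t<16-3); WM=16
i=5 t=17 v=1: → [12,24),[6,18); WM=16
i=6 t=24 v=2: → [24,36),[18,30); WM=16
i=7 t=25 v=5: → [24,36),[18,30); WM=25; [6,18) fires=10 [12,24) fires=9
i=8 t=33 v=7: → [30,42),[24,36); WM=25
i=9 t=33 v=9: → [30,42),[24,36); WM=25
i=10 t=44 v=1: → [42,54),[36,48); WM=25
i=11 t=46 v=1: → [42,54),[36,48); WM=46; [18,30) fires=7 [24,36) fires=23 [30,42) fires=16
i=12 t=21 v=1: DROP (t<46-3); WM=46
i=13 t=46 v=9: → [42,54),[36,48); WM=46
i=14 t=51 v=2: → [48,60),[42,54); WM=46
i=15 t=53 v=2: → [48,60),[42,54); WM=53; [36,48) fires=11
i=16 t=54 v=8: → [54,66),[48,60); WM=53
i=17 t=56 v=3: → [54,66),[48,60); WM=53
i=18 t=59 v=5: → [54,66),[48,60); WM=53
i=19 t=59 v=8: → [54,66),[48,60); WM=59; [42,54) fires=15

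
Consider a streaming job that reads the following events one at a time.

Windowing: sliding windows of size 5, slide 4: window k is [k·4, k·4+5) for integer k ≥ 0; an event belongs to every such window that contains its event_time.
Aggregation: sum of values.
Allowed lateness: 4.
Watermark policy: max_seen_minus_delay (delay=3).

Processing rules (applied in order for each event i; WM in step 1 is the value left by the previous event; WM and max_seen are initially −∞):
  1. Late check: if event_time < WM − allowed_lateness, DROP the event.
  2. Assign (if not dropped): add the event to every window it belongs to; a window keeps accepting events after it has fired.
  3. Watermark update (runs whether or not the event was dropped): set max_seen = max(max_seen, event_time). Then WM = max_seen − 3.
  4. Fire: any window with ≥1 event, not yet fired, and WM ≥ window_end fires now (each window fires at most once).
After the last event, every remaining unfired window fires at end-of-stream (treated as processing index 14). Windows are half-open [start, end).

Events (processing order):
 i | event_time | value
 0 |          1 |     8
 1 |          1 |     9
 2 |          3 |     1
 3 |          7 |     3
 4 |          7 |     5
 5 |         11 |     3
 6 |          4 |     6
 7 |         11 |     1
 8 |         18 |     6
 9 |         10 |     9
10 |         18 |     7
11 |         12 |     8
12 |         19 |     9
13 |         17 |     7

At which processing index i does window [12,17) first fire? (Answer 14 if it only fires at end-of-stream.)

i=0 t=1 v=8: → [0,5); WM=-2
i=1 t=1 v=9: → [0,5); WM=-2
i=2 t=3 v=1: → [0,5); WM=0
i=3 t=7 v=3: → [4,9); WM=4
i=4 t=7 v=5: → [4,9); WM=4
i=5 t=11 v=3: → [8,13); WM=8; [0,5) fires=18
i=6 t=4 v=6: → [4,9),[0,5); WM=8
i=7 t=11 v=1: → [8,13); WM=8
i=8 t=18 v=6: → [16,21); WM=15; [4,9) fires=14 [8,13) fires=4
i=9 t=10 v=9: DROP (t<15-4); WM=15
i=10 t=18 v=7: → [16,21); WM=15
i=11 t=12 v=8: → [12,17),[8,13); WM=15
i=12 t=19 v=9: → [16,21); WM=16
i=13 t=17 v=7: → [16,21); WM=16

14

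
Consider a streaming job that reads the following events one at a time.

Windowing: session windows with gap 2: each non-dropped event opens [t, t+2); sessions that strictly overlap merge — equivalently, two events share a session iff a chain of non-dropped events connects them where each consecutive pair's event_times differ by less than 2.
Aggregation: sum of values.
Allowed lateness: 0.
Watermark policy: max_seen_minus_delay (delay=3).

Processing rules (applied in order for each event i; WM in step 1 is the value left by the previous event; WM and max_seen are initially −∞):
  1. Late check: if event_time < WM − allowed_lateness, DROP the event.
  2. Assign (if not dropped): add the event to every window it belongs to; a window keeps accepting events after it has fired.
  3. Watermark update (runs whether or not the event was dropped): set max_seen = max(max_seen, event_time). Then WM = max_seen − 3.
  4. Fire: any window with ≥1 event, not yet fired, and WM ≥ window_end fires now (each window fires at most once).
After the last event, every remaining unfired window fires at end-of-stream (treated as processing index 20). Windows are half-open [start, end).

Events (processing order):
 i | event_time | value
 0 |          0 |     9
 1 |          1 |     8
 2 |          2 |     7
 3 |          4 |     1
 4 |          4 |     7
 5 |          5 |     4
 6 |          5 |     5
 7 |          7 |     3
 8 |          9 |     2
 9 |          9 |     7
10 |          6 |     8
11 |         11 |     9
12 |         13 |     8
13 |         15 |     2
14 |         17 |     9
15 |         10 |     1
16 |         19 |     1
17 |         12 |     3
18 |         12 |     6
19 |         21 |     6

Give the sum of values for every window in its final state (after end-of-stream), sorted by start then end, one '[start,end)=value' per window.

[0,4)=24 [4,9)=28 [9,11)=9 [11,13)=9 [13,15)=8 [15,17)=2 [17,19)=9 [19,21)=1 [21,23)=6

i=0 t=0 v=9: → [0,2); WM=-3
i=1 t=1 v=8: → [0,3); WM=-2
i=2 t=2 v=7: → [0,4); WM=-1
i=3 t=4 v=1: → [4,6); WM=1
i=4 t=4 v=7: → [4,6); WM=1
i=5 t=5 v=4: → [4,7); WM=2
i=6 t=5 v=5: → [4,7); WM=2
i=7 t=7 v=3: → [7,9); WM=4
i=8 t=9 v=2: → [9,11); WM=6
i=9 t=9 v=7: → [9,11); WM=6
i=10 t=6 v=8: → [4,9); WM=6
i=11 t=11 v=9: → [11,13); WM=8
i=12 t=13 v=8: → [13,15); WM=10
i=13 t=15 v=2: → [15,17); WM=12
i=14 t=17 v=9: → [17,19); WM=14
i=15 t=10 v=1: DROP (t<14-0); WM=14
i=16 t=19 v=1: → [19,21); WM=16
i=17 t=12 v=3: DROP (t<16-0); WM=16
i=18 t=12 v=6: DROP (t<16-0); WM=16
i=19 t=21 v=6: → [21,23); WM=18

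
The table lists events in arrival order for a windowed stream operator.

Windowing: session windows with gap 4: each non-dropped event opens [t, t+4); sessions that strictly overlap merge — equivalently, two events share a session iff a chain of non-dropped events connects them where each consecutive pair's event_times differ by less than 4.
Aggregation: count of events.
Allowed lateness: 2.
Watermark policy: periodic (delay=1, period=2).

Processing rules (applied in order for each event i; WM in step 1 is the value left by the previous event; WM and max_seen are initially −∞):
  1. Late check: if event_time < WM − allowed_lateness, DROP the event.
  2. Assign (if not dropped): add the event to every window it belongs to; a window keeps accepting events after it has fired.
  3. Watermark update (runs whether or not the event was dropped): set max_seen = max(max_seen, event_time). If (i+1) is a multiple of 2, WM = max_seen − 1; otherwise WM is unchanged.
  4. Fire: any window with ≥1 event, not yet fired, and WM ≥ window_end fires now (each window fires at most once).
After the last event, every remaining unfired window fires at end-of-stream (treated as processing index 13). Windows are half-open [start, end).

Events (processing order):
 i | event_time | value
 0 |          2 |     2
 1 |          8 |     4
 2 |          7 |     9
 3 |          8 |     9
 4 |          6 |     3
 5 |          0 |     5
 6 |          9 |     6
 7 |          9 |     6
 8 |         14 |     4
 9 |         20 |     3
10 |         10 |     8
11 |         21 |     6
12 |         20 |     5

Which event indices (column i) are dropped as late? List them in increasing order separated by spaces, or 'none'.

i=0 t=2 v=2: → [2,6); WM=−∞
i=1 t=8 v=4: → [8,12); WM=7
i=2 t=7 v=9: → [7,12); WM=7
i=3 t=8 v=9: → [7,12); WM=7
i=4 t=6 v=3: → [6,12); WM=7
i=5 t=0 v=5: DROP (t<7-2); WM=7
i=6 t=9 v=6: → [6,13); WM=7
i=7 t=9 v=6: → [6,13); WM=8
i=8 t=14 v=4: → [14,18); WM=8
i=9 t=20 v=3: → [20,24); WM=19
i=10 t=10 v=8: DROP (t<19-2); WM=19
i=11 t=21 v=6: → [20,25); WM=20
i=12 t=20 v=5: → [20,25); WM=20

5 10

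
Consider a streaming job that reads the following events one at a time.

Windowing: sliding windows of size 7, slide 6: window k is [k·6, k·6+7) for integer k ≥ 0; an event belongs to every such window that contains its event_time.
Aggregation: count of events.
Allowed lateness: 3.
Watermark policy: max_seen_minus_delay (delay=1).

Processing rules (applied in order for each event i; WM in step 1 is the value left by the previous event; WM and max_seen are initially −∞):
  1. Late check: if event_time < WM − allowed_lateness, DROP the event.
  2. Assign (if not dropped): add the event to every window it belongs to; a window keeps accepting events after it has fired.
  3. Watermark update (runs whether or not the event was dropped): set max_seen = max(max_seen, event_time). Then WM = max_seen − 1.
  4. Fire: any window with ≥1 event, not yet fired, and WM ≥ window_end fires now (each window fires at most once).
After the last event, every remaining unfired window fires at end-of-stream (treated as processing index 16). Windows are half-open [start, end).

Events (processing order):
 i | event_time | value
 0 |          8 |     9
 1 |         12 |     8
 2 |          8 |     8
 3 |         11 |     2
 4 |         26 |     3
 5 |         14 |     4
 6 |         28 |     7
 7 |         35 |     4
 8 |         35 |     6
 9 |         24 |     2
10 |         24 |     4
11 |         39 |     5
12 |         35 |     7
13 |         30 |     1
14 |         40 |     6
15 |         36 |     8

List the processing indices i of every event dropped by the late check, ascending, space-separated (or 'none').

i=0 t=8 v=9: → [6,13); WM=7
i=1 t=12 v=8: → [12,19),[6,13); WM=11
i=2 t=8 v=8: → [6,13); WM=11
i=3 t=11 v=2: → [6,13); WM=11
i=4 t=26 v=3: → [24,31); WM=25; [6,13) fires=4 [12,19) fires=1
i=5 t=14 v=4: DROP (t<25-3); WM=25
i=6 t=28 v=7: → [24,31); WM=27
i=7 t=35 v=4: → [30,37); WM=34; [24,31) fires=2
i=8 t=35 v=6: → [30,37); WM=34
i=9 t=24 v=2: DROP (t<34-3); WM=34
i=10 t=24 v=4: DROP (t<34-3); WM=34
i=11 t=39 v=5: → [36,43); WM=38; [30,37) fires=2
i=12 t=35 v=7: → [30,37); WM=38
i=13 t=30 v=1: DROP (t<38-3); WM=38
i=14 t=40 v=6: → [36,43); WM=39
i=15 t=36 v=8: → [36,43),[30,37); WM=39

5 9 10 13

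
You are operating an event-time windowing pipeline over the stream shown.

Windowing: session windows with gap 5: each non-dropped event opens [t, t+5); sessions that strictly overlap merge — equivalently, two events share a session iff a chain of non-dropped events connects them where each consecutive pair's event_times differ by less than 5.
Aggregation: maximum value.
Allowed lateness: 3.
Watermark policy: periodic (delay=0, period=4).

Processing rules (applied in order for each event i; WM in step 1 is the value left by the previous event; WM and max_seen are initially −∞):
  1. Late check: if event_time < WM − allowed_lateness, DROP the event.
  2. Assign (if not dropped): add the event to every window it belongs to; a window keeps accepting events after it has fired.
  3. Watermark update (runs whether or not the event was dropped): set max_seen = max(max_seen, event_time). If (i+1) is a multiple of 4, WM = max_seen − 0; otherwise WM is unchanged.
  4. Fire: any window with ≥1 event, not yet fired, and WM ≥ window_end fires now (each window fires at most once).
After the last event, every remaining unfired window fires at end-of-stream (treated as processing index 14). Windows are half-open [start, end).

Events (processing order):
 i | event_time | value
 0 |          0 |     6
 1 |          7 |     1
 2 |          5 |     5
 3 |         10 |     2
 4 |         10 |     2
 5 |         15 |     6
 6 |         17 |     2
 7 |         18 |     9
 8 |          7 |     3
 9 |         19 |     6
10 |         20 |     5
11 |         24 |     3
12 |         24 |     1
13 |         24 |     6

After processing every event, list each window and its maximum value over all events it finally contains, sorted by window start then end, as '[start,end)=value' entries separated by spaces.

[0,5)=6 [5,15)=5 [15,29)=9

i=0 t=0 v=6: → [0,5); WM=−∞
i=1 t=7 v=1: → [7,12); WM=−∞
i=2 t=5 v=5: → [5,12); WM=−∞
i=3 t=10 v=2: → [5,15); WM=10
i=4 t=10 v=2: → [5,15); WM=10
i=5 t=15 v=6: → [15,20); WM=10
i=6 t=17 v=2: → [15,22); WM=10
i=7 t=18 v=9: → [15,23); WM=18
i=8 t=7 v=3: DROP (t<18-3); WM=18
i=9 t=19 v=6: → [15,24); WM=18
i=10 t=20 v=5: → [15,25); WM=18
i=11 t=24 v=3: → [15,29); WM=24
i=12 t=24 v=1: → [15,29); WM=24
i=13 t=24 v=6: → [15,29); WM=24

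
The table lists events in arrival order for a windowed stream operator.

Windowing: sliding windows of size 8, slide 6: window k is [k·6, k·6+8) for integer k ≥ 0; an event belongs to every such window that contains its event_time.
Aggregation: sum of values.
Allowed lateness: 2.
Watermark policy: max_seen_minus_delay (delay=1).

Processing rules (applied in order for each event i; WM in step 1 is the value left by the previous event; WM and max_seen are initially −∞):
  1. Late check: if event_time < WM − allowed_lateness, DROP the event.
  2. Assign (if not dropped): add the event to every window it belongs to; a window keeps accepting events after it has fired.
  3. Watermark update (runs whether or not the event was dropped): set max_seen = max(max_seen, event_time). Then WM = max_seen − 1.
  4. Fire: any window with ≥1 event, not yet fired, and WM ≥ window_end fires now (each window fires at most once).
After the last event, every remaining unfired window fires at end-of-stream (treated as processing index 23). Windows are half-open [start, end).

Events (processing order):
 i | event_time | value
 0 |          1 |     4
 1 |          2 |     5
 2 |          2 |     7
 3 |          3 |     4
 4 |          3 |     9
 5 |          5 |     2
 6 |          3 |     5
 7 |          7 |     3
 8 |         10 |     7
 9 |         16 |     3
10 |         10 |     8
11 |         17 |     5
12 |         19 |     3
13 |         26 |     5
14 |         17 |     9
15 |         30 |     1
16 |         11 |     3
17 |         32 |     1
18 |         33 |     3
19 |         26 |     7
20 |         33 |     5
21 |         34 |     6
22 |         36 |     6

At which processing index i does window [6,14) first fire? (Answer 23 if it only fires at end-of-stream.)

i=0 t=1 v=4: → [0,8); WM=0
i=1 t=2 v=5: → [0,8); WM=1
i=2 t=2 v=7: → [0,8); WM=1
i=3 t=3 v=4: → [0,8); WM=2
i=4 t=3 v=9: → [0,8); WM=2
i=5 t=5 v=2: → [0,8); WM=4
i=6 t=3 v=5: → [0,8); WM=4
i=7 t=7 v=3: → [6,14),[0,8); WM=6
i=8 t=10 v=7: → [6,14); WM=9; [0,8) fires=39
i=9 t=16 v=3: → [12,20); WM=15; [6,14) fires=10
i=10 t=10 v=8: DROP (t<15-2); WM=15
i=11 t=17 v=5: → [12,20); WM=16
i=12 t=19 v=3: → [18,26),[12,20); WM=18
i=13 t=26 v=5: → [24,32); WM=25; [12,20) fires=11
i=14 t=17 v=9: DROP (t<25-2); WM=25
i=15 t=30 v=1: → [30,38),[24,32); WM=29; [18,26) fires=3
i=16 t=11 v=3: DROP (t<29-2); WM=29
i=17 t=32 v=1: → [30,38); WM=31
i=18 t=33 v=3: → [30,38); WM=32; [24,32) fires=6
i=19 t=26 v=7: DROP (t<32-2); WM=32
i=20 t=33 v=5: → [30,38); WM=32
i=21 t=34 v=6: → [30,38); WM=33
i=22 t=36 v=6: → [36,44),[30,38); WM=35

9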